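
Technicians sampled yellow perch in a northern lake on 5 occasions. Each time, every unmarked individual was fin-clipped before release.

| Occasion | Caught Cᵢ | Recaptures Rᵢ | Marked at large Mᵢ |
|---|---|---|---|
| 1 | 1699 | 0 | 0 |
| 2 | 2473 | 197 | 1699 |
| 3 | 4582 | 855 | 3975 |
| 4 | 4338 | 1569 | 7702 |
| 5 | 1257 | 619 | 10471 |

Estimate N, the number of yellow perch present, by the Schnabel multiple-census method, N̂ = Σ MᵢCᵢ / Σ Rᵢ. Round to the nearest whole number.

Σ MᵢCᵢ = 0·1699 + 1699·2473 + 3975·4582 + 7702·4338 + 10471·1257 = 0 + 4201627 + 18213450 + 33411276 + 13162047 = 68988400
Σ Rᵢ = 0 + 197 + 855 + 1569 + 619 = 3240
N̂ = 68988400 / 3240 ≈ 21292.7 → 21293

N ≈ 21,293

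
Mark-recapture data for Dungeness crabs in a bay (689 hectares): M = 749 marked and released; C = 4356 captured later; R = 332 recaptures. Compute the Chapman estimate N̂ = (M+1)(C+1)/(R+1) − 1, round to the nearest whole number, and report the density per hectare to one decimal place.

density ≈ 14.2 Dungeness crabs per hectare

N̂ = 750·4357/333 − 1 = 3267750/333 − 1 ≈ 9812.1 → 9812
Density = N̂ / area = 9812 / 689 ≈ 14.24 → 14.2 per hectare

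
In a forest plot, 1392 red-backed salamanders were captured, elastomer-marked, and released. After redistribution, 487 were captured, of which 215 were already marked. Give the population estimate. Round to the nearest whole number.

N = (1392 × 487) / 215 = 677904 / 215 ≈ 3153.0 → 3153

N ≈ 3153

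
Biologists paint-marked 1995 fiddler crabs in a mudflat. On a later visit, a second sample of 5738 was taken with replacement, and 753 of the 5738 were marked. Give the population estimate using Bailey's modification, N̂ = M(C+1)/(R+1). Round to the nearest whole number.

N̂ = 1995·(5738+1)/(753+1) = 1995·5739/754 = 11449305/754 ≈ 15184.8 → 15185

N ≈ 15,185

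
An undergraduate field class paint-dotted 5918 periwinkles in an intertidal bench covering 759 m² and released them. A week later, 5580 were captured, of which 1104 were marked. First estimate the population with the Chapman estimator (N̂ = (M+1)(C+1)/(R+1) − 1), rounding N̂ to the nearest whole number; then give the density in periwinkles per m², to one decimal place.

density ≈ 39.4 periwinkles per m²

N̂ = 5919·5581/1105 − 1 = 33033939/1105 − 1 ≈ 29894.0 → 29894
Density = N̂ / area = 29894 / 759 ≈ 39.39 → 39.4 per m²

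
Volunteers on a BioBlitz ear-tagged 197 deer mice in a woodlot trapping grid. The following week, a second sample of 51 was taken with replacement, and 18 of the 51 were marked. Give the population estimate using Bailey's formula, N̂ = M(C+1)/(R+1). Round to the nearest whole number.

N̂ = 197·(51+1)/(18+1) = 197·52/19 = 10244/19 ≈ 539.2 → 539

N ≈ 539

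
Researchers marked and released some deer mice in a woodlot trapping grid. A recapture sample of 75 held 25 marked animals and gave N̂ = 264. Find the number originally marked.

M = 88

From N = M·C/R: M = N·R / C = 264·25 / 75 = 6600 / 75 = 88.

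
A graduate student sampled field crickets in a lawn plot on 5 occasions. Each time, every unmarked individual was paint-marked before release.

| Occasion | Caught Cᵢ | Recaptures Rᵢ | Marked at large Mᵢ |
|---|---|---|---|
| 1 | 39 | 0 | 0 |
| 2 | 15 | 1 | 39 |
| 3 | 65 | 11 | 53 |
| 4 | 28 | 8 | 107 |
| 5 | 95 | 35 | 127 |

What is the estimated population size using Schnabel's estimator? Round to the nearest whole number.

N ≈ 347

Σ MᵢCᵢ = 0·39 + 39·15 + 53·65 + 107·28 + 127·95 = 0 + 585 + 3445 + 2996 + 12065 = 19091
Σ Rᵢ = 0 + 1 + 11 + 8 + 35 = 55
N̂ = 19091 / 55 ≈ 347.1 → 347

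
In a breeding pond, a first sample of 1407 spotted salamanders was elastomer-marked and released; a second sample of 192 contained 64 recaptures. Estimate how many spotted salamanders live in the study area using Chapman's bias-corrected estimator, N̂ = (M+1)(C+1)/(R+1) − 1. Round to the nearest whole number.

N̂ = (1407+1)(192+1)/(64+1) − 1 = 1408·193/65 − 1
= 271744/65 − 1 ≈ 4180.7 − 1 ≈ 4179.7 → 4180

N ≈ 4180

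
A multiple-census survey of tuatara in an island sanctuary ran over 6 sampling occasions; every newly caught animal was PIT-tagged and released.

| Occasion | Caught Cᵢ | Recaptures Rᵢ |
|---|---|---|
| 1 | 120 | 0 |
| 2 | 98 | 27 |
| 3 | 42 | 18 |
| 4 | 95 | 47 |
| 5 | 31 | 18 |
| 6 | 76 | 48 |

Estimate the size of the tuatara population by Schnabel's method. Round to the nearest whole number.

Marked at large before each occasion: Mᵢ = Σⱼ<ᵢ (Cⱼ − Rⱼ) → M1=0, M2=120, M3=191, M4=215, M5=263, M6=276
Σ MᵢCᵢ = 0·120 + 120·98 + 191·42 + 215·95 + 263·31 + 276·76 = 0 + 11760 + 8022 + 20425 + 8153 + 20976 = 69336
Σ Rᵢ = 0 + 27 + 18 + 47 + 18 + 48 = 158
N̂ = 69336 / 158 ≈ 438.8 → 439

N ≈ 439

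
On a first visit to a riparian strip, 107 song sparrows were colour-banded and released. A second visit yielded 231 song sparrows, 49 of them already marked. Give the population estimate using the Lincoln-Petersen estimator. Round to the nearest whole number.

N ≈ 504

If marked individuals mix randomly, R/C ≈ M/N, giving N ≈ M·C/R.
N = (107 × 231) / 49 = 24717 / 49 ≈ 504.4 → 504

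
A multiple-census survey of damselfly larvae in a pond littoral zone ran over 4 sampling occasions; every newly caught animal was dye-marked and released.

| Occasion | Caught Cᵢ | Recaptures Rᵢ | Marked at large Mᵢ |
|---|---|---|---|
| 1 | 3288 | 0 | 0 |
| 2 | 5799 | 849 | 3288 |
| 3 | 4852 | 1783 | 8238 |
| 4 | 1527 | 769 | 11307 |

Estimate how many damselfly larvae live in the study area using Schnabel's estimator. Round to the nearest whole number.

N ≈ 22,436

Σ MᵢCᵢ = 0·3288 + 3288·5799 + 8238·4852 + 11307·1527 = 0 + 19067112 + 39970776 + 17265789 = 76303677
Σ Rᵢ = 0 + 849 + 1783 + 769 = 3401
N̂ = 76303677 / 3401 ≈ 22435.7 → 22436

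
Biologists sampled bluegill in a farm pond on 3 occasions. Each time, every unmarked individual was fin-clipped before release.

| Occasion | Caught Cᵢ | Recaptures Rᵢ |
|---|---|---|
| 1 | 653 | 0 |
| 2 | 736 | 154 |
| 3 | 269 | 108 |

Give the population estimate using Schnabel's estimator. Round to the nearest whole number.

N ≈ 3102

Marked at large before each occasion: Mᵢ = Σⱼ<ᵢ (Cⱼ − Rⱼ) → M1=0, M2=653, M3=1235
Σ MᵢCᵢ = 0·653 + 653·736 + 1235·269 = 0 + 480608 + 332215 = 812823
Σ Rᵢ = 0 + 154 + 108 = 262
N̂ = 812823 / 262 ≈ 3102.4 → 3102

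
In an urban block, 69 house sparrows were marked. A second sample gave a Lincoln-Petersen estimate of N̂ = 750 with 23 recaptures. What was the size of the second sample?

C = 250

From N = M·C/R: C = N·R / M = 750·23 / 69 = 17250 / 69 = 250.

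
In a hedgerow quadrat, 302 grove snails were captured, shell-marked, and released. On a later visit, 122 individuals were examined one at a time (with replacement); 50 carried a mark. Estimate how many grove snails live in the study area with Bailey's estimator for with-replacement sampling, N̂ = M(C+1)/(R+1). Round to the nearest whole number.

N ≈ 728

N̂ = 302·(122+1)/(50+1) = 302·123/51 = 37146/51 ≈ 728.4 → 728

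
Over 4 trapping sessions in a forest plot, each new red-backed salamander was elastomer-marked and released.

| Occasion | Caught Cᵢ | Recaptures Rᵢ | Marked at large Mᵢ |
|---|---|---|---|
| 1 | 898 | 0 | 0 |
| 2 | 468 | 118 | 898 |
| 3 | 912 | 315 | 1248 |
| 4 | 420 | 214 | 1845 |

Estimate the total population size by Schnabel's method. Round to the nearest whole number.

N ≈ 3606

Σ MᵢCᵢ = 0·898 + 898·468 + 1248·912 + 1845·420 = 0 + 420264 + 1138176 + 774900 = 2333340
Σ Rᵢ = 0 + 118 + 315 + 214 = 647
N̂ = 2333340 / 647 ≈ 3606.4 → 3606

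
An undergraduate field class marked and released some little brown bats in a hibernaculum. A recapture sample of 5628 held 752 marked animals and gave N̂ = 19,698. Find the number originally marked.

From N = M·C/R: M = N·R / C = 19698·752 / 5628 = 14812896 / 5628 = 2632.

M = 2632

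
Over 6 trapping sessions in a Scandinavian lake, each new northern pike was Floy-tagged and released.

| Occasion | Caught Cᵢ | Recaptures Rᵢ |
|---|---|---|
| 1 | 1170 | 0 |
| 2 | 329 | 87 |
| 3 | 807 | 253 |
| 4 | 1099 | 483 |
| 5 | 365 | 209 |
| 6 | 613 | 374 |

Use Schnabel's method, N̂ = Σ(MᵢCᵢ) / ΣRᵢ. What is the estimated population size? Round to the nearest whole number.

N ≈ 4485

Marked at large before each occasion: Mᵢ = Σⱼ<ᵢ (Cⱼ − Rⱼ) → M1=0, M2=1170, M3=1412, M4=1966, M5=2582, M6=2738
Σ MᵢCᵢ = 0·1170 + 1170·329 + 1412·807 + 1966·1099 + 2582·365 + 2738·613 = 0 + 384930 + 1139484 + 2160634 + 942430 + 1678394 = 6305872
Σ Rᵢ = 0 + 87 + 253 + 483 + 209 + 374 = 1406
N̂ = 6305872 / 1406 ≈ 4485.0 → 4485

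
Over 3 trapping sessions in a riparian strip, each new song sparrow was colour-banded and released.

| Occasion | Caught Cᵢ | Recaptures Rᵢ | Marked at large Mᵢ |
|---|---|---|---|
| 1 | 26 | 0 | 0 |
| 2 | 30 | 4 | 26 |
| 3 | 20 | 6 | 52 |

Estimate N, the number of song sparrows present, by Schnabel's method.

N = 182

Σ MᵢCᵢ = 0·26 + 26·30 + 52·20 = 0 + 780 + 1040 = 1820
Σ Rᵢ = 0 + 4 + 6 = 10
N̂ = 1820 / 10 = 182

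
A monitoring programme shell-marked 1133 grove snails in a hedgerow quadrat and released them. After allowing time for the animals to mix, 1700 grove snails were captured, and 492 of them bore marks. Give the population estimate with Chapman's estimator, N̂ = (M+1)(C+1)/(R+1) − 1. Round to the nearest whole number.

N̂ = (1133+1)(1700+1)/(492+1) − 1 = 1134·1701/493 − 1
= 1928934/493 − 1 ≈ 3912.6 − 1 ≈ 3911.6 → 3912

N ≈ 3912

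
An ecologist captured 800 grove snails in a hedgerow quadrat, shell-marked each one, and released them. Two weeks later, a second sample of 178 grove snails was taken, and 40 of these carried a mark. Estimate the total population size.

Lincoln-Petersen assumes M/N = R/C, so N = M·C / R.
N = (800 × 178) / 40 = 142400 / 40 = 3560

N = 3560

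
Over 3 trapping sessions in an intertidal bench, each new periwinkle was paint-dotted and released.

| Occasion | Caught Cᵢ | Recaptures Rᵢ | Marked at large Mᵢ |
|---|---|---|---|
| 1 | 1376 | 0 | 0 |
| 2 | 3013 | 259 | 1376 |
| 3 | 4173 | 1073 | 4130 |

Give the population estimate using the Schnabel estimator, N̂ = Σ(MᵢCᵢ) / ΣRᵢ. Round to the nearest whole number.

N ≈ 16,051

Σ MᵢCᵢ = 0·1376 + 1376·3013 + 4130·4173 = 0 + 4145888 + 17234490 = 21380378
Σ Rᵢ = 0 + 259 + 1073 = 1332
N̂ = 21380378 / 1332 ≈ 16051.3 → 16051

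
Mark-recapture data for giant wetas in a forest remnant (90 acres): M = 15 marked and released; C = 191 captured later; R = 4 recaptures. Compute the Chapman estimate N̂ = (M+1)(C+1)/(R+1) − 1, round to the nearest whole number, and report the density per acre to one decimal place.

N̂ = 16·192/5 − 1 = 3072/5 − 1 ≈ 613.4 → 613
Density = N̂ / area = 613 / 90 ≈ 6.81 → 6.8 per acre

density ≈ 6.8 giant wetas per acre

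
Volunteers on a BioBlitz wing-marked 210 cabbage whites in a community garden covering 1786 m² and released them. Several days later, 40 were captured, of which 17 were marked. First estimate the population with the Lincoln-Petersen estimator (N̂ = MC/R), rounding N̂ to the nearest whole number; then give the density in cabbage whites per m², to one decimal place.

density ≈ 0.3 cabbage whites per m²

N̂ = 210·40/17 = 8400/17 ≈ 494.1 → 494
Density = N̂ / area = 494 / 1786 ≈ 0.28 → 0.3 per m²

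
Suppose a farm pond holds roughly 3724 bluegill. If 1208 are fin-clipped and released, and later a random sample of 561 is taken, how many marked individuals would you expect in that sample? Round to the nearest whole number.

The marked fraction of the population is 1208/3724, so in a sample of 561 expect C·(M/N) marked.
E[R] = 1208 × 561 / 3724 = 677688 / 3724 ≈ 182.0 → 182

expected recaptures ≈ 182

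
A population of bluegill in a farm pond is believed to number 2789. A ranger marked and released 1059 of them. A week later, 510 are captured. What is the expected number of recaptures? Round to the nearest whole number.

Expected recaptures E[R] = M·C / N.
E[R] = 1059 × 510 / 2789 = 540090 / 2789 ≈ 193.7 → 194

expected recaptures ≈ 194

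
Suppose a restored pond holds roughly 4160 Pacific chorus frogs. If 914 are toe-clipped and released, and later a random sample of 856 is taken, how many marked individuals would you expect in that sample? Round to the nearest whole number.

Expected recaptures E[R] = M·C / N.
E[R] = 914 × 856 / 4160 = 782384 / 4160 ≈ 188.1 → 188

expected recaptures ≈ 188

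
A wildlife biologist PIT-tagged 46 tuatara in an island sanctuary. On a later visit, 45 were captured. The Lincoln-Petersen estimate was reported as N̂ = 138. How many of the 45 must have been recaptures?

From N = M·C/R: R = M·C / N = 46·45 / 138 = 2070 / 138 = 15.

R = 15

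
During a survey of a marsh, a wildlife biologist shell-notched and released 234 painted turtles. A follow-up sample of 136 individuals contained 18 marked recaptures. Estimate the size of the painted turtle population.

The marked fraction in the recapture sample should equal the marked fraction in the population: 18/136 = 234/N.
N = (234 × 136) / 18 = 31824 / 18 = 1768

N = 1768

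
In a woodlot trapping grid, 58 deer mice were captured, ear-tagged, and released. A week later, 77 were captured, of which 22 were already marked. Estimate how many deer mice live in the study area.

If marked individuals mix randomly, R/C ≈ M/N, giving N ≈ M·C/R.
N = (58 × 77) / 22 = 4466 / 22 = 203

N = 203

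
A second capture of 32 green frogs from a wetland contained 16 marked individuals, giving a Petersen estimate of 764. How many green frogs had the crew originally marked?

M = 382

From N = M·C/R: M = N·R / C = 764·16 / 32 = 12224 / 32 = 382.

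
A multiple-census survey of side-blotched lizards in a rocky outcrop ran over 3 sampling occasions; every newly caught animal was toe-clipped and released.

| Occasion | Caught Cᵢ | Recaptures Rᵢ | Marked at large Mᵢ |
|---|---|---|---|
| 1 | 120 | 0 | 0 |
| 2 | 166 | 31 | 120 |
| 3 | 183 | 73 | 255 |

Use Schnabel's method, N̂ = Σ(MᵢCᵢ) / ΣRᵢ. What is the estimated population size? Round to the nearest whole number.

Σ MᵢCᵢ = 0·120 + 120·166 + 255·183 = 0 + 19920 + 46665 = 66585
Σ Rᵢ = 0 + 31 + 73 = 104
N̂ = 66585 / 104 ≈ 640.2 → 640

N ≈ 640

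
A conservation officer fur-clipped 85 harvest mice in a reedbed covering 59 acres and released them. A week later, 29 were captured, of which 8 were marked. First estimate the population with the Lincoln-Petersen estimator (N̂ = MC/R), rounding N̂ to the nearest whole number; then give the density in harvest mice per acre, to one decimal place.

N̂ = 85·29/8 = 2465/8 ≈ 308.1 → 308
Density = N̂ / area = 308 / 59 ≈ 5.22 → 5.2 per acre

density ≈ 5.2 harvest mice per acre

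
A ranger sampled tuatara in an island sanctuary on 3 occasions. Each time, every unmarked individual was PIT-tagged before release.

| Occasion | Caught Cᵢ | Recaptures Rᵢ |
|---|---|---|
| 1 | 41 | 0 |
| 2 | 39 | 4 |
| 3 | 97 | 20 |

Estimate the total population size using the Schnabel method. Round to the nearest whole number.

N ≈ 374

Marked at large before each occasion: Mᵢ = Σⱼ<ᵢ (Cⱼ − Rⱼ) → M1=0, M2=41, M3=76
Σ MᵢCᵢ = 0·41 + 41·39 + 76·97 = 0 + 1599 + 7372 = 8971
Σ Rᵢ = 0 + 4 + 20 = 24
N̂ = 8971 / 24 ≈ 373.8 → 374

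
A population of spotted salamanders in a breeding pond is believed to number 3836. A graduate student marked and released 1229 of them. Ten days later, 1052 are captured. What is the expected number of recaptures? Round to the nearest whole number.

expected recaptures ≈ 337

The marked fraction of the population is 1229/3836, so in a sample of 1052 expect C·(M/N) marked.
E[R] = 1229 × 1052 / 3836 = 1292908 / 3836 ≈ 337.0 → 337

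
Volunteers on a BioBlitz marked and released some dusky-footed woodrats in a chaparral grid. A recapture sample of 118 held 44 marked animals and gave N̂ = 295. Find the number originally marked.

From N = M·C/R: M = N·R / C = 295·44 / 118 = 12980 / 118 = 110.

M = 110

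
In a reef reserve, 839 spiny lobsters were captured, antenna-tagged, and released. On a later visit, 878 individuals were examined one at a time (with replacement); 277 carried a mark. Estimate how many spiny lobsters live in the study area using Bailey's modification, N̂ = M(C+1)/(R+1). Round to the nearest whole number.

N̂ = 839·(878+1)/(277+1) = 839·879/278 = 737481/278 ≈ 2652.8 → 2653

N ≈ 2653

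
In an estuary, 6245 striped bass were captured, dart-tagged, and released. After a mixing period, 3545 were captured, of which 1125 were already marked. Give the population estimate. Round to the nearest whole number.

N ≈ 19,679

N = (6245 × 3545) / 1125 = 22138525 / 1125 ≈ 19678.7 → 19679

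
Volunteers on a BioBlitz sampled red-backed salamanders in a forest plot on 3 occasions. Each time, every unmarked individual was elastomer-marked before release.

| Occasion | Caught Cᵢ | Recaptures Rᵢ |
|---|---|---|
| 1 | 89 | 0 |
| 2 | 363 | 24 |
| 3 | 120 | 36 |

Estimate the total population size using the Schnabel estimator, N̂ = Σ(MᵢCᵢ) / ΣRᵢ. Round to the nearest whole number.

Marked at large before each occasion: Mᵢ = Σⱼ<ᵢ (Cⱼ − Rⱼ) → M1=0, M2=89, M3=428
Σ MᵢCᵢ = 0·89 + 89·363 + 428·120 = 0 + 32307 + 51360 = 83667
Σ Rᵢ = 0 + 24 + 36 = 60
N̂ = 83667 / 60 ≈ 1394.45 → 1394

N ≈ 1394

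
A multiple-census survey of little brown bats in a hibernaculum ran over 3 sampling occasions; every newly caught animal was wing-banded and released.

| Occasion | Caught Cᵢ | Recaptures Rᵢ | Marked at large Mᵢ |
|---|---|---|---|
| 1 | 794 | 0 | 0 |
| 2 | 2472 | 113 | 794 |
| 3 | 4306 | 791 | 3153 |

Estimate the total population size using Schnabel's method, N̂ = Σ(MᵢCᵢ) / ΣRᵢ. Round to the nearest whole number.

N ≈ 17,190

Σ MᵢCᵢ = 0·794 + 794·2472 + 3153·4306 = 0 + 1962768 + 13576818 = 15539586
Σ Rᵢ = 0 + 113 + 791 = 904
N̂ = 15539586 / 904 ≈ 17189.8 → 17190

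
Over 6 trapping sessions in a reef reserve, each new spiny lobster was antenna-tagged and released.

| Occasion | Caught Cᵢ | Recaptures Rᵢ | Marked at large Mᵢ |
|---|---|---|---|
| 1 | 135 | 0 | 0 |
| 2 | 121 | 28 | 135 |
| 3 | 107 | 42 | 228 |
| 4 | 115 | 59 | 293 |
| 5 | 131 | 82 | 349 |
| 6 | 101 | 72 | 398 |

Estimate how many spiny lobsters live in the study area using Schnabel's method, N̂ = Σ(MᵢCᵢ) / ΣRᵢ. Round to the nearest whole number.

Σ MᵢCᵢ = 0·135 + 135·121 + 228·107 + 293·115 + 349·131 + 398·101 = 0 + 16335 + 24396 + 33695 + 45719 + 40198 = 160343
Σ Rᵢ = 0 + 28 + 42 + 59 + 82 + 72 = 283
N̂ = 160343 / 283 ≈ 566.6 → 567

N ≈ 567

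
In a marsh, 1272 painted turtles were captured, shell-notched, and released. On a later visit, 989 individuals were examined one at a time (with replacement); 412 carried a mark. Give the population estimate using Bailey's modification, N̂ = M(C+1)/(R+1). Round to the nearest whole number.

N ≈ 3049

N̂ = 1272·(989+1)/(412+1) = 1272·990/413 = 1259280/413 ≈ 3049.1 → 3049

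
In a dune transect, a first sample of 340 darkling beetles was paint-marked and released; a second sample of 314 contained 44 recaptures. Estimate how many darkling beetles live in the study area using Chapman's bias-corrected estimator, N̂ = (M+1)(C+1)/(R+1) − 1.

N = 2386

N̂ = (340+1)(314+1)/(44+1) − 1 = 341·315/45 − 1
= 107415/45 − 1 = 2387 − 1 = 2386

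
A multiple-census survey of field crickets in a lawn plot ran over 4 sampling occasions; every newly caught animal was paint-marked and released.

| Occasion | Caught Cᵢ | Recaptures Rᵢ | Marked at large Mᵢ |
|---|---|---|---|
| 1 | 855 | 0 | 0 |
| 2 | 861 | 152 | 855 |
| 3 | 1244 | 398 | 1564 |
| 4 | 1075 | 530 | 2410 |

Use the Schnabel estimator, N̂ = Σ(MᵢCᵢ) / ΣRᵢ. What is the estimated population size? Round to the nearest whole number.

N ≈ 4882

Σ MᵢCᵢ = 0·855 + 855·861 + 1564·1244 + 2410·1075 = 0 + 736155 + 1945616 + 2590750 = 5272521
Σ Rᵢ = 0 + 152 + 398 + 530 = 1080
N̂ = 5272521 / 1080 ≈ 4882.0 → 4882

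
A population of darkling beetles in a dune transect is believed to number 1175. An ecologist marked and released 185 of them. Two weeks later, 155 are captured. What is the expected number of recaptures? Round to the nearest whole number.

expected recaptures ≈ 24

Expected recaptures E[R] = M·C / N.
E[R] = 185 × 155 / 1175 = 28675 / 1175 ≈ 24.4 → 24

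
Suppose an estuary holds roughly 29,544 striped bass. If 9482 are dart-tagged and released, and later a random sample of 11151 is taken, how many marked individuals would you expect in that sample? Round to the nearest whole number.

The marked fraction of the population is 9482/29544, so in a sample of 11151 expect C·(M/N) marked.
E[R] = 9482 × 11151 / 29544 = 105733782 / 29544 ≈ 3578.9 → 3579

expected recaptures ≈ 3579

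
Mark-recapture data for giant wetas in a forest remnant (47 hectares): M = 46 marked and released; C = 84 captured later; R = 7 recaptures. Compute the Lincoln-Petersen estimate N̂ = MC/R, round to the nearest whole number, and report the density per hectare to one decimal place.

N̂ = 46·84/7 = 3864/7 = 552
Density = N̂ / area = 552 / 47 ≈ 11.74 → 11.7 per hectare

density ≈ 11.7 giant wetas per hectare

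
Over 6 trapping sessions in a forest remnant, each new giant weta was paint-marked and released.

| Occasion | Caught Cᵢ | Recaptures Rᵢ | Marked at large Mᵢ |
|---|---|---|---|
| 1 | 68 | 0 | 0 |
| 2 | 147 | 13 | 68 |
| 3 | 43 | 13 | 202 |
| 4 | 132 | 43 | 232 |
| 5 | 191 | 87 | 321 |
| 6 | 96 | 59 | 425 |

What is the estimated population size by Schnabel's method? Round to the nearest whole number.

Σ MᵢCᵢ = 0·68 + 68·147 + 202·43 + 232·132 + 321·191 + 425·96 = 0 + 9996 + 8686 + 30624 + 61311 + 40800 = 151417
Σ Rᵢ = 0 + 13 + 13 + 43 + 87 + 59 = 215
N̂ = 151417 / 215 ≈ 704.3 → 704

N ≈ 704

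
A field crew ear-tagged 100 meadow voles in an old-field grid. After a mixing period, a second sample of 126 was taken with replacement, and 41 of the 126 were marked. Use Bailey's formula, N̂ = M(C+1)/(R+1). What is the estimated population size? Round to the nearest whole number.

N ≈ 302

N̂ = 100·(126+1)/(41+1) = 100·127/42 = 12700/42 ≈ 302.4 → 302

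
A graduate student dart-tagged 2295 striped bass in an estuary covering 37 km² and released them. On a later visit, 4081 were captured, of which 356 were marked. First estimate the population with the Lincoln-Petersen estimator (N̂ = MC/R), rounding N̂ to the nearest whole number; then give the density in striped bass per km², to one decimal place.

N̂ = 2295·4081/356 = 9365895/356 ≈ 26308.7 → 26309
Density = N̂ / area = 26309 / 37 ≈ 711.05 → 711.1 per km²

density ≈ 711.1 striped bass per km²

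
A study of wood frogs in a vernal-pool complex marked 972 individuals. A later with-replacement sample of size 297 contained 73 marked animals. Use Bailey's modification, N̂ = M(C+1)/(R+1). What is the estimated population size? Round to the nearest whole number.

N̂ = 972·(297+1)/(73+1) = 972·298/74 = 289656/74 ≈ 3914.3 → 3914

N ≈ 3914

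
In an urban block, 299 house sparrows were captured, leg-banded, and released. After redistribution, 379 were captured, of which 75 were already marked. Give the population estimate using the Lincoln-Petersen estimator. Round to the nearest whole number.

N ≈ 1511

N = (299 × 379) / 75 = 113321 / 75 ≈ 1510.9 → 1511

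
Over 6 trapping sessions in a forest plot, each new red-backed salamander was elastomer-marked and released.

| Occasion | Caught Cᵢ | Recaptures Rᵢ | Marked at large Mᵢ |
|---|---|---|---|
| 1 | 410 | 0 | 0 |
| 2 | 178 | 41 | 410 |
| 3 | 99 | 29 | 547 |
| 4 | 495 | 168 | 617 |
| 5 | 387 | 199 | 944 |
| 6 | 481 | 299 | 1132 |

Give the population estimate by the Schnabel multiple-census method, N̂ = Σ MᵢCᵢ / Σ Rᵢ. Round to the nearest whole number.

Σ MᵢCᵢ = 0·410 + 410·178 + 547·99 + 617·495 + 944·387 + 1132·481 = 0 + 72980 + 54153 + 305415 + 365328 + 544492 = 1342368
Σ Rᵢ = 0 + 41 + 29 + 168 + 199 + 299 = 736
N̂ = 1342368 / 736 ≈ 1823.9 → 1824

N ≈ 1824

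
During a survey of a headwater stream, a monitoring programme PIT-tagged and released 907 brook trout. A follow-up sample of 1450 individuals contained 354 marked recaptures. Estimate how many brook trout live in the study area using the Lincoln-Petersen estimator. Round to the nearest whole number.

N ≈ 3715

N = (907 × 1450) / 354 = 1315150 / 354 ≈ 3715.1 → 3715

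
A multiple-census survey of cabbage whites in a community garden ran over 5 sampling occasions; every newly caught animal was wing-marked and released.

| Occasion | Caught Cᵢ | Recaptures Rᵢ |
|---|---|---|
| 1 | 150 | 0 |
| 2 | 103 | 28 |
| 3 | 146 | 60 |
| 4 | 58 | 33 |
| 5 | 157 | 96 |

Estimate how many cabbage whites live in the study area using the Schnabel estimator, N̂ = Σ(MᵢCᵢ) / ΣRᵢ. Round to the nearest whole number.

N ≈ 549

Marked at large before each occasion: Mᵢ = Σⱼ<ᵢ (Cⱼ − Rⱼ) → M1=0, M2=150, M3=225, M4=311, M5=336
Σ MᵢCᵢ = 0·150 + 150·103 + 225·146 + 311·58 + 336·157 = 0 + 15450 + 32850 + 18038 + 52752 = 119090
Σ Rᵢ = 0 + 28 + 60 + 33 + 96 = 217
N̂ = 119090 / 217 ≈ 548.8 → 549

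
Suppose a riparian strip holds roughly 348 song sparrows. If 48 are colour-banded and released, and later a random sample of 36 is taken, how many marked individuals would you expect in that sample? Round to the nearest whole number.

expected recaptures ≈ 5

Expected recaptures E[R] = M·C / N.
E[R] = 48 × 36 / 348 = 1728 / 348 ≈ 5.0 → 5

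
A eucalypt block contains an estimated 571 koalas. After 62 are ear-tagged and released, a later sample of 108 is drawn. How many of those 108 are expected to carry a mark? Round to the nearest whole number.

expected recaptures ≈ 12

Expected recaptures E[R] = M·C / N.
E[R] = 62 × 108 / 571 = 6696 / 571 ≈ 11.7 → 12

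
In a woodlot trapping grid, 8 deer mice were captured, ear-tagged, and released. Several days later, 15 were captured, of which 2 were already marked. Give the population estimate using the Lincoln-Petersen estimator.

N = (8 × 15) / 2 = 120 / 2 = 60

N = 60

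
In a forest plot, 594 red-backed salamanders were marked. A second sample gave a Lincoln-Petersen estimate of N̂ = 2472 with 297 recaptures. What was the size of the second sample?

From N = M·C/R: C = N·R / M = 2472·297 / 594 = 734184 / 594 = 1236.

C = 1236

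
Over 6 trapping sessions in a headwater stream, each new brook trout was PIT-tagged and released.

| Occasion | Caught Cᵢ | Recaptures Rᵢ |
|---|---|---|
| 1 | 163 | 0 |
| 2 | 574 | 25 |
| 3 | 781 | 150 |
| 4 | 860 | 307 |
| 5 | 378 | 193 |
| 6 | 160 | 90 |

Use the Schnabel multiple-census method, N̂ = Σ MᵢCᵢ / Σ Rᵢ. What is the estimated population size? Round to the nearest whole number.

Marked at large before each occasion: Mᵢ = Σⱼ<ᵢ (Cⱼ − Rⱼ) → M1=0, M2=163, M3=712, M4=1343, M5=1896, M6=2081
Σ MᵢCᵢ = 0·163 + 163·574 + 712·781 + 1343·860 + 1896·378 + 2081·160 = 0 + 93562 + 556072 + 1154980 + 716688 + 332960 = 2854262
Σ Rᵢ = 0 + 25 + 150 + 307 + 193 + 90 = 765
N̂ = 2854262 / 765 ≈ 3731.1 → 3731

N ≈ 3731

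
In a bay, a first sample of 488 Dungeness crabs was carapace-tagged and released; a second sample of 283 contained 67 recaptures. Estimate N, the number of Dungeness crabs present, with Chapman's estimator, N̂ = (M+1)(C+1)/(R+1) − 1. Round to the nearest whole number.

N ≈ 2041

N̂ = (488+1)(283+1)/(67+1) − 1 = 489·284/68 − 1
= 138876/68 − 1 ≈ 2042.3 − 1 ≈ 2041.3 → 2041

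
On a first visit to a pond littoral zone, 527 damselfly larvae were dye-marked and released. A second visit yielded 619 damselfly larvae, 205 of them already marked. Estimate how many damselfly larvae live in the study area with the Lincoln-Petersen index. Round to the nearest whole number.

N ≈ 1591

N = (527 × 619) / 205 = 326213 / 205 ≈ 1591.3 → 1591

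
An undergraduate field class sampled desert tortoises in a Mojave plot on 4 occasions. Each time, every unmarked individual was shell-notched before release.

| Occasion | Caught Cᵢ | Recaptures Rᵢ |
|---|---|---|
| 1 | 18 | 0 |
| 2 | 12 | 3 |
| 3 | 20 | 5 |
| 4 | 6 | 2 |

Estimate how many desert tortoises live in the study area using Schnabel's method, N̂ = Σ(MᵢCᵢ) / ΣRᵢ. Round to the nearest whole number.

N ≈ 101

Marked at large before each occasion: Mᵢ = Σⱼ<ᵢ (Cⱼ − Rⱼ) → M1=0, M2=18, M3=27, M4=42
Σ MᵢCᵢ = 0·18 + 18·12 + 27·20 + 42·6 = 0 + 216 + 540 + 252 = 1008
Σ Rᵢ = 0 + 3 + 5 + 2 = 10
N̂ = 1008 / 10 ≈ 100.8 → 101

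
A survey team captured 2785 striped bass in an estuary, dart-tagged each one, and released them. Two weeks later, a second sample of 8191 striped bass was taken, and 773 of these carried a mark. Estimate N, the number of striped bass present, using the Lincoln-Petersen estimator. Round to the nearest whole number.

N ≈ 29,511

If marked individuals mix randomly, R/C ≈ M/N, giving N ≈ M·C/R.
N = (2785 × 8191) / 773 = 22811935 / 773 ≈ 29510.9 → 29511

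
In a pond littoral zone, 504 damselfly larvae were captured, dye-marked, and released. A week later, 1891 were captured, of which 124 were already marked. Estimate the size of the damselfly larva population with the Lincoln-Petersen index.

Lincoln-Petersen assumes M/N = R/C, so N = M·C / R.
N = (504 × 1891) / 124 = 953064 / 124 = 7686

N = 7686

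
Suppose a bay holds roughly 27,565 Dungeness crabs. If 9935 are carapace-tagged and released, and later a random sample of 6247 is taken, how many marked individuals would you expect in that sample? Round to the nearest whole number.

expected recaptures ≈ 2252

The marked fraction of the population is 9935/27565, so in a sample of 6247 expect C·(M/N) marked.
E[R] = 9935 × 6247 / 27565 = 62063945 / 27565 ≈ 2251.5 → 2252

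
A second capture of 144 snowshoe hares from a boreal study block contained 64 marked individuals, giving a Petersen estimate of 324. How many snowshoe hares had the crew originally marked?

M = 144

From N = M·C/R: M = N·R / C = 324·64 / 144 = 20736 / 144 = 144.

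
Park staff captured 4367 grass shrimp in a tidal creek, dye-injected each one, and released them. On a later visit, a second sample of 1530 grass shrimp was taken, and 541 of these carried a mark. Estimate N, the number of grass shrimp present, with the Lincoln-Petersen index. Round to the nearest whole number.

The marked fraction in the recapture sample should equal the marked fraction in the population: 541/1530 = 4367/N.
N = (4367 × 1530) / 541 = 6681510 / 541 ≈ 12350.3 → 12350

N ≈ 12,350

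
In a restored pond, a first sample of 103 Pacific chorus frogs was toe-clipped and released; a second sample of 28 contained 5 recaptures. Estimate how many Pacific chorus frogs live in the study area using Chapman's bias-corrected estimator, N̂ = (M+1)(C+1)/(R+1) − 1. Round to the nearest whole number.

N̂ = (103+1)(28+1)/(5+1) − 1 = 104·29/6 − 1
= 3016/6 − 1 ≈ 502.7 − 1 ≈ 501.7 → 502

N ≈ 502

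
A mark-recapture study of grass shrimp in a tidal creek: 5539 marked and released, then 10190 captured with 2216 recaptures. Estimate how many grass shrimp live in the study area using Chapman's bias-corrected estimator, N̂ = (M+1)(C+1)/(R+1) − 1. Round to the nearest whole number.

N ≈ 25,465

N̂ = (5539+1)(10190+1)/(2216+1) − 1 = 5540·10191/2217 − 1
= 56458140/2217 − 1 ≈ 25466.0 − 1 ≈ 25465.0 → 25465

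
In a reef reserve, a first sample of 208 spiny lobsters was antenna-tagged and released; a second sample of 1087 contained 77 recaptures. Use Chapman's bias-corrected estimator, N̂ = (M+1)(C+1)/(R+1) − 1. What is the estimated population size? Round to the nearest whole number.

N̂ = (208+1)(1087+1)/(77+1) − 1 = 209·1088/78 − 1
= 227392/78 − 1 ≈ 2915.3 − 1 ≈ 2914.3 → 2914

N ≈ 2914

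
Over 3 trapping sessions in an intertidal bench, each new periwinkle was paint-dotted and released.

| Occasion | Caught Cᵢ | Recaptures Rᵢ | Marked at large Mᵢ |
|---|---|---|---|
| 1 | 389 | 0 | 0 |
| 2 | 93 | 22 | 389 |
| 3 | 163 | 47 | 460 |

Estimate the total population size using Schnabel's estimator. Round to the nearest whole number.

Σ MᵢCᵢ = 0·389 + 389·93 + 460·163 = 0 + 36177 + 74980 = 111157
Σ Rᵢ = 0 + 22 + 47 = 69
N̂ = 111157 / 69 ≈ 1611.0 → 1611

N ≈ 1611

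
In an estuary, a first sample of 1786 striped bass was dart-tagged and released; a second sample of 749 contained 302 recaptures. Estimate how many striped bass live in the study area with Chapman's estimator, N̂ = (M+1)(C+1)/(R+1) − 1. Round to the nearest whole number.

N̂ = (1786+1)(749+1)/(302+1) − 1 = 1787·750/303 − 1
= 1340250/303 − 1 ≈ 4423.3 − 1 ≈ 4422.3 → 4422

N ≈ 4422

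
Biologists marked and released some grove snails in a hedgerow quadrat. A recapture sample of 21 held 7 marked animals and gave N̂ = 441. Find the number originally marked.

M = 147

From N = M·C/R: M = N·R / C = 441·7 / 21 = 3087 / 21 = 147.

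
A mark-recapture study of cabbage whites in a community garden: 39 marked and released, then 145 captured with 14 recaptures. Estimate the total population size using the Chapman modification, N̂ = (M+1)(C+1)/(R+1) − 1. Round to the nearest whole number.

N̂ = (39+1)(145+1)/(14+1) − 1 = 40·146/15 − 1
= 5840/15 − 1 ≈ 389.3 − 1 ≈ 388.3 → 388

N ≈ 388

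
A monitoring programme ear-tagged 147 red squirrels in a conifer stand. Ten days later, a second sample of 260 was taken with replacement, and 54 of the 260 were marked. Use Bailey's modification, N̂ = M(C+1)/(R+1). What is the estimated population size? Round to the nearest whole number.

N ≈ 698

N̂ = 147·(260+1)/(54+1) = 147·261/55 = 38367/55 ≈ 697.6 → 698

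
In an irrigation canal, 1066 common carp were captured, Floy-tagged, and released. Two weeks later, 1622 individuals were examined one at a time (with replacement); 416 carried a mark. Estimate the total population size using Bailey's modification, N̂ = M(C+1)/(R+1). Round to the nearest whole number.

N̂ = 1066·(1622+1)/(416+1) = 1066·1623/417 = 1730118/417 ≈ 4149.0 → 4149

N ≈ 4149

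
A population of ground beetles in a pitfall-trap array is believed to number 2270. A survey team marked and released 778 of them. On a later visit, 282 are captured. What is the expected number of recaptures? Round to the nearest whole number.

expected recaptures ≈ 97

The marked fraction of the population is 778/2270, so in a sample of 282 expect C·(M/N) marked.
E[R] = 778 × 282 / 2270 = 219396 / 2270 ≈ 96.7 → 97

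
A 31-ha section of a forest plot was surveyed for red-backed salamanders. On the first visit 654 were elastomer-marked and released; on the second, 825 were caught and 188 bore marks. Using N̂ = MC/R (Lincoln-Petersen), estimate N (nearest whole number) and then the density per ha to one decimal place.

density ≈ 92.6 red-backed salamanders per ha

N̂ = 654·825/188 = 539550/188 ≈ 2869.9 → 2870
Density = N̂ / area = 2870 / 31 ≈ 92.58 → 92.6 per ha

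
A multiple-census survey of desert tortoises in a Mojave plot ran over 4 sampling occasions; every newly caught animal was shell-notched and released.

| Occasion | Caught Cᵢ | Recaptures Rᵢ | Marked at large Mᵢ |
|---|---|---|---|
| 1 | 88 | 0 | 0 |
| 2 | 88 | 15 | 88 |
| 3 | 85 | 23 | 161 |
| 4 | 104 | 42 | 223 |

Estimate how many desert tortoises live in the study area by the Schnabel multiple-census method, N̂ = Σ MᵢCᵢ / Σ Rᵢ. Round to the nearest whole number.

Σ MᵢCᵢ = 0·88 + 88·88 + 161·85 + 223·104 = 0 + 7744 + 13685 + 23192 = 44621
Σ Rᵢ = 0 + 15 + 23 + 42 = 80
N̂ = 44621 / 80 ≈ 557.8 → 558

N ≈ 558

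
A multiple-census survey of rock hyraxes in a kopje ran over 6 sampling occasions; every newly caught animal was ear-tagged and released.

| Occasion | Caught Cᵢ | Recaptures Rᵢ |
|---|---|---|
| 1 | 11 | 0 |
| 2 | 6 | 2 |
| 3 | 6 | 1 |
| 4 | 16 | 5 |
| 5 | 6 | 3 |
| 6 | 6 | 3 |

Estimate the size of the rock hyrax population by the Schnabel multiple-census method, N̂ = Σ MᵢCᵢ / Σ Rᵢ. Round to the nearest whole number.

N ≈ 62

Marked at large before each occasion: Mᵢ = Σⱼ<ᵢ (Cⱼ − Rⱼ) → M1=0, M2=11, M3=15, M4=20, M5=31, M6=34
Σ MᵢCᵢ = 0·11 + 11·6 + 15·6 + 20·16 + 31·6 + 34·6 = 0 + 66 + 90 + 320 + 186 + 204 = 866
Σ Rᵢ = 0 + 2 + 1 + 5 + 3 + 3 = 14
N̂ = 866 / 14 ≈ 61.9 → 62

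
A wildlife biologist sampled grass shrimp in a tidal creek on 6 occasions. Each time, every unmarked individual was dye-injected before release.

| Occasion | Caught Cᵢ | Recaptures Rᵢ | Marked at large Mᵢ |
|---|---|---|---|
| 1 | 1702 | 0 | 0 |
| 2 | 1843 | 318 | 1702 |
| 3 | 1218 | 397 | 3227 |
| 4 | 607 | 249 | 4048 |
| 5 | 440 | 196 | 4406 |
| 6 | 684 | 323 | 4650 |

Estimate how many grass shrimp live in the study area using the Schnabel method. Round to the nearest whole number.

N ≈ 9874

Σ MᵢCᵢ = 0·1702 + 1702·1843 + 3227·1218 + 4048·607 + 4406·440 + 4650·684 = 0 + 3136786 + 3930486 + 2457136 + 1938640 + 3180600 = 14643648
Σ Rᵢ = 0 + 318 + 397 + 249 + 196 + 323 = 1483
N̂ = 14643648 / 1483 ≈ 9874.3 → 9874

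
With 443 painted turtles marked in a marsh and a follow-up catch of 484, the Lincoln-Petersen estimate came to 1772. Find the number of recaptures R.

From N = M·C/R: R = M·C / N = 443·484 / 1772 = 214412 / 1772 = 121.

R = 121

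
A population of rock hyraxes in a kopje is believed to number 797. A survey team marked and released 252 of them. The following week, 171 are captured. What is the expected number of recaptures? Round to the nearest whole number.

expected recaptures ≈ 54

The marked fraction of the population is 252/797, so in a sample of 171 expect C·(M/N) marked.
E[R] = 252 × 171 / 797 = 43092 / 797 ≈ 54.1 → 54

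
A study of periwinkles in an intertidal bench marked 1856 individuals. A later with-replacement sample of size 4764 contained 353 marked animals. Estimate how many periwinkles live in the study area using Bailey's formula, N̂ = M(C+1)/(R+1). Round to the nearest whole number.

N ≈ 24,983

N̂ = 1856·(4764+1)/(353+1) = 1856·4765/354 = 8843840/354 ≈ 24982.6 → 24983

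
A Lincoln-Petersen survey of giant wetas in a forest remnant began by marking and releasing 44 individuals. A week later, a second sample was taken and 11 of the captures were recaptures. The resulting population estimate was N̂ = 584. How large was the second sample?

From N = M·C/R: C = N·R / M = 584·11 / 44 = 6424 / 44 = 146.

C = 146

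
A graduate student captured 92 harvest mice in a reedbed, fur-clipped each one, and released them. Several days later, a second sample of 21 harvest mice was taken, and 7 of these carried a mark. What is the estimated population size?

Lincoln-Petersen assumes M/N = R/C, so N = M·C / R.
N = (92 × 21) / 7 = 1932 / 7 = 276

N = 276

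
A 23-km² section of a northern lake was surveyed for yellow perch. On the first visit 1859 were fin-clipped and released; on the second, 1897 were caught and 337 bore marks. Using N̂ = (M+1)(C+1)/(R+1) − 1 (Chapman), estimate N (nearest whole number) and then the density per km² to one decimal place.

density ≈ 454.1 yellow perch per km²

N̂ = 1860·1898/338 − 1 = 3530280/338 − 1 ≈ 10443.6 → 10444
Density = N̂ / area = 10444 / 23 ≈ 454.09 → 454.1 per km²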